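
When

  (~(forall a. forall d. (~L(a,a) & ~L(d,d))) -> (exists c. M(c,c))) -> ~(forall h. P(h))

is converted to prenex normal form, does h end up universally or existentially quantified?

Rewrite implications/biconditionals: A → B as ¬A ∨ B.
  ~(~~(forall a. forall d. (~L(a,a) & ~L(d,d))) | (exists c. M(c,c))) | ~(forall h. P(h))
Push ¬ through the quantifiers and connectives to reach negation normal form:
  (exists a. exists d. (L(a,a) | L(d,d))) & (forall c. ~M(c,c)) | (exists h. ~P(h))
All bound variables are already distinct, so no renaming is needed.
Pull the quantifiers to the front (each side's bound variable is not free in the other side):
  exists a. exists d. forall c. exists h. ((L(a,a) | L(d,d)) & ~M(c,c) | ~P(h))
The quantifier forall h sits under an odd number of negations (counting the antecedent side of each →), so it flips to exists h.

existential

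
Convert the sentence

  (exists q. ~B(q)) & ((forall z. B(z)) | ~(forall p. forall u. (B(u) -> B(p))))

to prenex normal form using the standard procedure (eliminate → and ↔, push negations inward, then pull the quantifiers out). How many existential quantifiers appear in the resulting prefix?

3

First replace A → B with ¬A ∨ B.
  (exists q. ~B(q)) & ((forall z. B(z)) | ~(forall p. forall u. (~B(u) | B(p))))
Drive negations inward (¬∀x A ≡ ∃x ¬A, ¬∃x A ≡ ∀x ¬A, De Morgan for ∧/∨):
  (exists q. ~B(q)) & ((forall z. B(z)) | (exists p. exists u. (B(u) & ~B(p))))
Extract every quantifier outward, since the variables are now distinct and don't occur free across branches:
  exists q. forall z. exists p. exists u. (~B(q) & (B(z) | B(u) & ~B(p)))
The prefix is exists q forall z exists p exists u: 1 universal, 3 existential.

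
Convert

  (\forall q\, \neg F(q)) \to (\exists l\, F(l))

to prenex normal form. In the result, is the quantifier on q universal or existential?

existential

First replace A → B with ¬A ∨ B.
  \neg (\forall q\, \neg F(q)) \lor (\exists l\, F(l))
Move each ¬ inward, flipping quantifiers it crosses:
  (\exists q\, F(q)) \lor (\exists l\, F(l))
All bound variables are already distinct, so no renaming is needed.
Pull the quantifiers to the front (each side's bound variable is not free in the other side):
  \exists q\, \exists l\, (F(q) \lor F(l))
The quantifier \forall q sits under an odd number of negations (counting the antecedent side of each →), so it flips to \exists q.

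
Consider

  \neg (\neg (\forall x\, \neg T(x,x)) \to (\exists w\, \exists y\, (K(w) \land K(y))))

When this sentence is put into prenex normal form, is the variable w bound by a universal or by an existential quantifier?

Eliminate → and ↔ using ¬ and ∨.
  \neg (\neg \neg (\forall x\, \neg T(x,x)) \lor (\exists w\, \exists y\, (K(w) \land K(y))))
Move each ¬ inward, flipping quantifiers it crosses:
  (\exists x\, T(x,x)) \land (\forall w\, \forall y\, (\neg K(w) \lor \neg K(y)))
All bound variables are already distinct, so no renaming is needed.
Extract every quantifier outward, since the variables are now distinct and don't occur free across branches:
  \exists x\, \forall w\, \forall y\, (T(x,x) \land (\neg K(w) \lor \neg K(y)))
The quantifier \exists w sits under an odd number of negations (counting the antecedent side of each →), so it flips to \forall w.

universal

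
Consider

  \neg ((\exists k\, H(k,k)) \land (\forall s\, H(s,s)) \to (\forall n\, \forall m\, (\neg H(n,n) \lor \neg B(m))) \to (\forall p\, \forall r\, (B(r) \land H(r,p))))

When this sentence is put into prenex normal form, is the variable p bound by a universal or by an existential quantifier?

existential

First replace A → B with ¬A ∨ B.
  \neg (\neg ((\exists k\, H(k,k)) \land (\forall s\, H(s,s))) \lor \neg (\forall n\, \forall m\, (\neg H(n,n) \lor \neg B(m))) \lor (\forall p\, \forall r\, (B(r) \land H(r,p))))
Drive negations inward (¬∀x A ≡ ∃x ¬A, ¬∃x A ≡ ∀x ¬A, De Morgan for ∧/∨):
  (\exists k\, H(k,k)) \land (\forall s\, H(s,s)) \land (\forall n\, \forall m\, (\neg H(n,n) \lor \neg B(m))) \land (\exists p\, \exists r\, (\neg B(r) \lor \neg H(r,p)))
All bound variables are already distinct, so no renaming is needed.
Pull the quantifiers to the front (each side's bound variable is not free in the other side):
  \exists k\, \forall s\, \forall n\, \forall m\, \exists p\, \exists r\, (H(k,k) \land H(s,s) \land (\neg H(n,n) \lor \neg B(m)) \land (\neg B(r) \lor \neg H(r,p)))
The quantifier \forall p sits under an odd number of negations (counting the antecedent side of each →), so it flips to \exists p.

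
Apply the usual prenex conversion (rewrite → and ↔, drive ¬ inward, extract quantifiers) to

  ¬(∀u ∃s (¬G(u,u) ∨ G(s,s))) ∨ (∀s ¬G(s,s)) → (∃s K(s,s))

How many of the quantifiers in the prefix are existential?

3

Eliminate → and ↔ using ¬ and ∨.
  ¬(¬(∀u ∃s (¬G(u,u) ∨ G(s,s))) ∨ (∀s ¬G(s,s))) ∨ (∃s K(s,s))
Push ¬ through the quantifiers and connectives to reach negation normal form:
  (∀u ∃s (¬G(u,u) ∨ G(s,s))) ∧ (∃s G(s,s)) ∨ (∃s K(s,s))
Standardize variables apart so no two quantifiers bind the same name: s↦r, s↦p.
  (∀u ∃s (¬G(u,u) ∨ G(s,s))) ∧ (∃r G(r,r)) ∨ (∃p K(p,p))
Extract every quantifier outward, since the variables are now distinct and don't occur free across branches:
  ∀u ∃s ∃r ∃p ((¬G(u,u) ∨ G(s,s)) ∧ G(r,r) ∨ K(p,p))
The prefix is ∀u ∃s ∃r ∃p: 1 universal, 3 existential.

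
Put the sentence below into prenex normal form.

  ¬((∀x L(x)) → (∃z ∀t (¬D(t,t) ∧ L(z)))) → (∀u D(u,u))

Eliminate → and ↔ using ¬ and ∨.
  ¬¬(¬(∀x L(x)) ∨ (∃z ∀t (¬D(t,t) ∧ L(z)))) ∨ (∀u D(u,u))
Move each ¬ inward, flipping quantifiers it crosses:
  (∃x ¬L(x)) ∨ (∃z ∀t (¬D(t,t) ∧ L(z))) ∨ (∀u D(u,u))
Finally move all quantifiers to the prefix:
  ∃x ∃z ∀t ∀u (¬L(x) ∨ ¬D(t,t) ∧ L(z) ∨ D(u,u))

∃x ∃z ∀t ∀u (¬L(x) ∨ ¬D(t,t) ∧ L(z) ∨ D(u,u))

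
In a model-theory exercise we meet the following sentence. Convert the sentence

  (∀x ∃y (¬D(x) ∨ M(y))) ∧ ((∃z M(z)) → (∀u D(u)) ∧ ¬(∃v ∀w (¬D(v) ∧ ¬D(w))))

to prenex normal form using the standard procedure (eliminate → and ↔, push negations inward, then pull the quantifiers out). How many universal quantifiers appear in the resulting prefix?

4

First replace A → B with ¬A ∨ B.
  (∀x ∃y (¬D(x) ∨ M(y))) ∧ (¬(∃z M(z)) ∨ (∀u D(u)) ∧ ¬(∃v ∀w (¬D(v) ∧ ¬D(w))))
Drive negations inward (¬∀x A ≡ ∃x ¬A, ¬∃x A ≡ ∀x ¬A, De Morgan for ∧/∨):
  (∀x ∃y (¬D(x) ∨ M(y))) ∧ ((∀z ¬M(z)) ∨ (∀u D(u)) ∧ (∀v ∃w (D(v) ∨ D(w))))
Finally move all quantifiers to the prefix:
  ∀x ∃y ∀z ∀u ∀v ∃w ((¬D(x) ∨ M(y)) ∧ (¬M(z) ∨ D(u) ∧ (D(v) ∨ D(w))))
The prefix is ∀x ∃y ∀z ∀u ∀v ∃w: 4 universal, 2 existential.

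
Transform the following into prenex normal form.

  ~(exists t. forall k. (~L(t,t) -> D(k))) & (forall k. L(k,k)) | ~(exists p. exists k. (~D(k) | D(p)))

Eliminate → and ↔ using ¬ and ∨.
  ~(exists t. forall k. (~~L(t,t) | D(k))) & (forall k. L(k,k)) | ~(exists p. exists k. (~D(k) | D(p)))
Drive negations inward (¬∀x A ≡ ∃x ¬A, ¬∃x A ≡ ∀x ¬A, De Morgan for ∧/∨):
  (forall t. exists k. (~L(t,t) & ~D(k))) & (forall k. L(k,k)) | (forall p. forall k. (D(k) & ~D(p)))
Give each quantifier a distinct variable: k↦x, k↦v.
  (forall t. exists k. (~L(t,t) & ~D(k))) & (forall x. L(x,x)) | (forall p. forall v. (D(v) & ~D(p)))
Pull the quantifiers to the front (each side's bound variable is not free in the other side):
  forall t. exists k. forall x. forall p. forall v. (~L(t,t) & ~D(k) & L(x,x) | D(v) & ~D(p))

forall t. exists k. forall x. forall p. forall v. (~L(t,t) & ~D(k) & L(x,x) | D(v) & ~D(p))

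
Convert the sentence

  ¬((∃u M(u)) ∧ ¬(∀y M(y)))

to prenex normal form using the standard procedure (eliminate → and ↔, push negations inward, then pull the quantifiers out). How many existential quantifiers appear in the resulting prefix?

Push ¬ through the quantifiers and connectives to reach negation normal form:
  (∀u ¬M(u)) ∨ (∀y M(y))
All bound variables are already distinct, so no renaming is needed.
Extract every quantifier outward, since the variables are now distinct and don't occur free across branches:
  ∀u ∀y (¬M(u) ∨ M(y))
The prefix is ∀u ∀y: 2 universal, 0 existential.

0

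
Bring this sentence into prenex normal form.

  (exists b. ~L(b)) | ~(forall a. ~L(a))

Move each ¬ inward, flipping quantifiers it crosses:
  (exists b. ~L(b)) | (exists a. L(a))
All bound variables are already distinct, so no renaming is needed.
Pull the quantifiers to the front (each side's bound variable is not free in the other side):
  exists b. exists a. (~L(b) | L(a))

exists b. exists a. (~L(b) | L(a))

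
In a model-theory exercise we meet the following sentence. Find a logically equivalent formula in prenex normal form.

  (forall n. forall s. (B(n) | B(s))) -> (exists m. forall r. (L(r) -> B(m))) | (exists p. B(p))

Rewrite implications/biconditionals: A → B as ¬A ∨ B.
  ~(forall n. forall s. (B(n) | B(s))) | (exists m. forall r. (~L(r) | B(m))) | (exists p. B(p))
Push ¬ through the quantifiers and connectives to reach negation normal form:
  (exists n. exists s. (~B(n) & ~B(s))) | (exists m. forall r. (~L(r) | B(m))) | (exists p. B(p))
Finally move all quantifiers to the prefix:
  exists n. exists s. exists m. forall r. exists p. (~B(n) & ~B(s) | ~L(r) | B(m) | B(p))

exists n. exists s. exists m. forall r. exists p. (~B(n) & ~B(s) | ~L(r) | B(m) | B(p))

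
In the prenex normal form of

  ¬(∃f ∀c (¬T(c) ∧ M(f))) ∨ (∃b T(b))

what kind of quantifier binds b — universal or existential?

Drive negations inward (¬∀x A ≡ ∃x ¬A, ¬∃x A ≡ ∀x ¬A, De Morgan for ∧/∨):
  (∀f ∃c (T(c) ∨ ¬M(f))) ∨ (∃b T(b))
Finally move all quantifiers to the prefix:
  ∀f ∃c ∃b (T(c) ∨ ¬M(f) ∨ T(b))
The quantifier ∃b sits under an even number of negations, so it remains existential.

existential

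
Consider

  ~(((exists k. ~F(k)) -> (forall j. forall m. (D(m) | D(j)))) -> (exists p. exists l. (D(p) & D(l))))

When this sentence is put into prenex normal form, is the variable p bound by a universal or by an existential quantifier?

Eliminate → and ↔ using ¬ and ∨.
  ~(~(~(exists k. ~F(k)) | (forall j. forall m. (D(m) | D(j)))) | (exists p. exists l. (D(p) & D(l))))
Drive negations inward (¬∀x A ≡ ∃x ¬A, ¬∃x A ≡ ∀x ¬A, De Morgan for ∧/∨):
  ((forall k. F(k)) | (forall j. forall m. (D(m) | D(j)))) & (forall p. forall l. (~D(p) | ~D(l)))
Pull the quantifiers to the front (each side's bound variable is not free in the other side):
  forall k. forall j. forall m. forall p. forall l. ((F(k) | D(m) | D(j)) & (~D(p) | ~D(l)))
The quantifier exists p sits under an odd number of negations (counting the antecedent side of each →), so it flips to forall p.

universal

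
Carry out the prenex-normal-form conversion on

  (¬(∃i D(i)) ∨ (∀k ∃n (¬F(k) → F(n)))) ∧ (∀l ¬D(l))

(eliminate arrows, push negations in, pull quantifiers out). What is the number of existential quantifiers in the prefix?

1

Rewrite implications/biconditionals: A → B as ¬A ∨ B.
  (¬(∃i D(i)) ∨ (∀k ∃n (¬¬F(k) ∨ F(n)))) ∧ (∀l ¬D(l))
Drive negations inward (¬∀x A ≡ ∃x ¬A, ¬∃x A ≡ ∀x ¬A, De Morgan for ∧/∨):
  ((∀i ¬D(i)) ∨ (∀k ∃n (F(k) ∨ F(n)))) ∧ (∀l ¬D(l))
All bound variables are already distinct, so no renaming is needed.
Finally move all quantifiers to the prefix:
  ∀i ∀k ∃n ∀l ((¬D(i) ∨ F(k) ∨ F(n)) ∧ ¬D(l))
The prefix is ∀i ∀k ∃n ∀l: 3 universal, 1 existential.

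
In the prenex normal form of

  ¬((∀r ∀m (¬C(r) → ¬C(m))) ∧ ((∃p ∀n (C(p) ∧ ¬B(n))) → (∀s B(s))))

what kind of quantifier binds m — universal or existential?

existential

First replace A → B with ¬A ∨ B.
  ¬((∀r ∀m (¬¬C(r) ∨ ¬C(m))) ∧ (¬(∃p ∀n (C(p) ∧ ¬B(n))) ∨ (∀s B(s))))
Push ¬ through the quantifiers and connectives to reach negation normal form:
  (∃r ∃m (¬C(r) ∧ C(m))) ∨ (∃p ∀n (C(p) ∧ ¬B(n))) ∧ (∃s ¬B(s))
All bound variables are already distinct, so no renaming is needed.
Extract every quantifier outward, since the variables are now distinct and don't occur free across branches:
  ∃r ∃m ∃p ∀n ∃s (¬C(r) ∧ C(m) ∨ C(p) ∧ ¬B(n) ∧ ¬B(s))
The quantifier ∀m sits under an odd number of negations (counting the antecedent side of each →), so it flips to ∃m.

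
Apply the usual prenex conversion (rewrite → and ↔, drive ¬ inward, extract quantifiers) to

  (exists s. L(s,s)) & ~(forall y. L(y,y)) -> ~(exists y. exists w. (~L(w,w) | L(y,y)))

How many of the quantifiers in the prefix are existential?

Eliminate → and ↔ using ¬ and ∨.
  ~((exists s. L(s,s)) & ~(forall y. L(y,y))) | ~(exists y. exists w. (~L(w,w) | L(y,y)))
Push ¬ through the quantifiers and connectives to reach negation normal form:
  (forall s. ~L(s,s)) | (forall y. L(y,y)) | (forall y. forall w. (L(w,w) & ~L(y,y)))
Rename bound variables to avoid capture: y↦v.
  (forall s. ~L(s,s)) | (forall y. L(y,y)) | (forall v. forall w. (L(w,w) & ~L(v,v)))
Finally move all quantifiers to the prefix:
  forall s. forall y. forall v. forall w. (~L(s,s) | L(y,y) | L(w,w) & ~L(v,v))
The prefix is forall s forall y forall v forall w: 4 universal, 0 existential.

0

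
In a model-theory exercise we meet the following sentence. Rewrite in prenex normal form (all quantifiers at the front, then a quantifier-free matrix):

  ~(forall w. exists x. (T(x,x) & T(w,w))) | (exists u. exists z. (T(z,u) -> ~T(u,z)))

Eliminate → and ↔ using ¬ and ∨.
  ~(forall w. exists x. (T(x,x) & T(w,w))) | (exists u. exists z. (~T(z,u) | ~T(u,z)))
Drive negations inward (¬∀x A ≡ ∃x ¬A, ¬∃x A ≡ ∀x ¬A, De Morgan for ∧/∨):
  (exists w. forall x. (~T(x,x) | ~T(w,w))) | (exists u. exists z. (~T(z,u) | ~T(u,z)))
All bound variables are already distinct, so no renaming is needed.
Pull the quantifiers to the front (each side's bound variable is not free in the other side):
  exists w. forall x. exists u. exists z. (~T(x,x) | ~T(w,w) | ~T(z,u) | ~T(u,z))

exists w. forall x. exists u. exists z. (~T(x,x) | ~T(w,w) | ~T(z,u) | ~T(u,z))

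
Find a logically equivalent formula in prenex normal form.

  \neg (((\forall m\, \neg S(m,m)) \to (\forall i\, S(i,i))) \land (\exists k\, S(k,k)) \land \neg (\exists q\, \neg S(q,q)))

\forall m\, \exists i\, \forall k\, \exists q\, (\neg S(m,m) \land \neg S(i,i) \lor \neg S(k,k) \lor \neg S(q,q))

First replace A → B with ¬A ∨ B.
  \neg ((\neg (\forall m\, \neg S(m,m)) \lor (\forall i\, S(i,i))) \land (\exists k\, S(k,k)) \land \neg (\exists q\, \neg S(q,q)))
Push ¬ through the quantifiers and connectives to reach negation normal form:
  (\forall m\, \neg S(m,m)) \land (\exists i\, \neg S(i,i)) \lor (\forall k\, \neg S(k,k)) \lor (\exists q\, \neg S(q,q))
All bound variables are already distinct, so no renaming is needed.
Extract every quantifier outward, since the variables are now distinct and don't occur free across branches:
  \forall m\, \exists i\, \forall k\, \exists q\, (\neg S(m,m) \land \neg S(i,i) \lor \neg S(k,k) \lor \neg S(q,q))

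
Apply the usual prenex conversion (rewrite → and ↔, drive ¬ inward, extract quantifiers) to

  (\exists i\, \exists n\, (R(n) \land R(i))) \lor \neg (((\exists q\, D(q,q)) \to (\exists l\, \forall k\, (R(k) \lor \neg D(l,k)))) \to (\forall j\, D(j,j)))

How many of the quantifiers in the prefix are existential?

Rewrite implications/biconditionals: A → B as ¬A ∨ B.
  (\exists i\, \exists n\, (R(n) \land R(i))) \lor \neg (\neg (\neg (\exists q\, D(q,q)) \lor (\exists l\, \forall k\, (R(k) \lor \neg D(l,k)))) \lor (\forall j\, D(j,j)))
Push ¬ through the quantifiers and connectives to reach negation normal form:
  (\exists i\, \exists n\, (R(n) \land R(i))) \lor ((\forall q\, \neg D(q,q)) \lor (\exists l\, \forall k\, (R(k) \lor \neg D(l,k)))) \land (\exists j\, \neg D(j,j))
All bound variables are already distinct, so no renaming is needed.
Finally move all quantifiers to the prefix:
  \exists i\, \exists n\, \forall q\, \exists l\, \forall k\, \exists j\, (R(n) \land R(i) \lor (\neg D(q,q) \lor R(k) \lor \neg D(l,k)) \land \neg D(j,j))
The prefix is \exists i \exists n \forall q \exists l \forall k \exists j: 2 universal, 4 existential.

4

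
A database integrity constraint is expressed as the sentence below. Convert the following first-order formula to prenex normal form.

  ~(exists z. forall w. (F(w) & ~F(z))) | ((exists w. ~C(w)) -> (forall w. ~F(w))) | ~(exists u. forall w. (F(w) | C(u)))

forall z. exists w. forall x1. forall b. forall u. exists z1. (~F(w) | F(z) | C(x1) | ~F(b) | ~F(z1) & ~C(u))

Rewrite implications/biconditionals: A → B as ¬A ∨ B.
  ~(exists z. forall w. (F(w) & ~F(z))) | ~(exists w. ~C(w)) | (forall w. ~F(w)) | ~(exists u. forall w. (F(w) | C(u)))
Push ¬ through the quantifiers and connectives to reach negation normal form:
  (forall z. exists w. (~F(w) | F(z))) | (forall w. C(w)) | (forall w. ~F(w)) | (forall u. exists w. (~F(w) & ~C(u)))
Give each quantifier a distinct variable: w↦x1, w↦b, w↦z1.
  (forall z. exists w. (~F(w) | F(z))) | (forall x1. C(x1)) | (forall b. ~F(b)) | (forall u. exists z1. (~F(z1) & ~C(u)))
Pull the quantifiers to the front (each side's bound variable is not free in the other side):
  forall z. exists w. forall x1. forall b. forall u. exists z1. (~F(w) | F(z) | C(x1) | ~F(b) | ~F(z1) & ~C(u))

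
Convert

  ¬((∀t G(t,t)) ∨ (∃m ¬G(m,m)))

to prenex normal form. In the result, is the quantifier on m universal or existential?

Drive negations inward (¬∀x A ≡ ∃x ¬A, ¬∃x A ≡ ∀x ¬A, De Morgan for ∧/∨):
  (∃t ¬G(t,t)) ∧ (∀m G(m,m))
All bound variables are already distinct, so no renaming is needed.
Extract every quantifier outward, since the variables are now distinct and don't occur free across branches:
  ∃t ∀m (¬G(t,t) ∧ G(m,m))
The quantifier ∃m sits under an odd number of negations, so it flips to ∀m.

universal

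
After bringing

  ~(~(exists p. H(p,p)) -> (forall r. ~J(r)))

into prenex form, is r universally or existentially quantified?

existential

Eliminate → and ↔ using ¬ and ∨.
  ~(~~(exists p. H(p,p)) | (forall r. ~J(r)))
Drive negations inward (¬∀x A ≡ ∃x ¬A, ¬∃x A ≡ ∀x ¬A, De Morgan for ∧/∨):
  (forall p. ~H(p,p)) & (exists r. J(r))
All bound variables are already distinct, so no renaming is needed.
Extract every quantifier outward, since the variables are now distinct and don't occur free across branches:
  forall p. exists r. (~H(p,p) & J(r))
The quantifier forall r sits under an odd number of negations (counting the antecedent side of each →), so it flips to exists r.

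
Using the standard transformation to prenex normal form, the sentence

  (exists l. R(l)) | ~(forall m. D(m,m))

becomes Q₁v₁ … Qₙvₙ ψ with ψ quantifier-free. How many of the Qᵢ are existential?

Push ¬ through the quantifiers and connectives to reach negation normal form:
  (exists l. R(l)) | (exists m. ~D(m,m))
All bound variables are already distinct, so no renaming is needed.
Extract every quantifier outward, since the variables are now distinct and don't occur free across branches:
  exists l. exists m. (R(l) | ~D(m,m))
The prefix is exists l exists m: 0 universal, 2 existential.

2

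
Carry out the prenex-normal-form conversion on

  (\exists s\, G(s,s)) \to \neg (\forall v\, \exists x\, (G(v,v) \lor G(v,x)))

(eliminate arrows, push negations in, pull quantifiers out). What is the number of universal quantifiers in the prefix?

Rewrite implications/biconditionals: A → B as ¬A ∨ B.
  \neg (\exists s\, G(s,s)) \lor \neg (\forall v\, \exists x\, (G(v,v) \lor G(v,x)))
Drive negations inward (¬∀x A ≡ ∃x ¬A, ¬∃x A ≡ ∀x ¬A, De Morgan for ∧/∨):
  (\forall s\, \neg G(s,s)) \lor (\exists v\, \forall x\, (\neg G(v,v) \land \neg G(v,x)))
Finally move all quantifiers to the prefix:
  \forall s\, \exists v\, \forall x\, (\neg G(s,s) \lor \neg G(v,v) \land \neg G(v,x))
The prefix is \forall s \exists v \forall x: 2 universal, 1 existential.

2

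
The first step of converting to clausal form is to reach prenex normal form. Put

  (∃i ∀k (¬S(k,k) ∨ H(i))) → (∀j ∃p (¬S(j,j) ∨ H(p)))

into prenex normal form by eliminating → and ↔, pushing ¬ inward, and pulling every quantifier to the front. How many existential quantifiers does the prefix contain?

2

Rewrite implications/biconditionals: A → B as ¬A ∨ B.
  ¬(∃i ∀k (¬S(k,k) ∨ H(i))) ∨ (∀j ∃p (¬S(j,j) ∨ H(p)))
Drive negations inward (¬∀x A ≡ ∃x ¬A, ¬∃x A ≡ ∀x ¬A, De Morgan for ∧/∨):
  (∀i ∃k (S(k,k) ∧ ¬H(i))) ∨ (∀j ∃p (¬S(j,j) ∨ H(p)))
Pull the quantifiers to the front (each side's bound variable is not free in the other side):
  ∀i ∃k ∀j ∃p (S(k,k) ∧ ¬H(i) ∨ ¬S(j,j) ∨ H(p))
The prefix is ∀i ∃k ∀j ∃p: 2 universal, 2 existential.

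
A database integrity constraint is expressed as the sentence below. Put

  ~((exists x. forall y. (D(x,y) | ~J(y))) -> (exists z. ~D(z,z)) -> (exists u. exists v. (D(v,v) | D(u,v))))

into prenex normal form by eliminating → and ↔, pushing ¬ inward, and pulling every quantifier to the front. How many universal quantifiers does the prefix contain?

Eliminate → and ↔ using ¬ and ∨.
  ~(~(exists x. forall y. (D(x,y) | ~J(y))) | ~(exists z. ~D(z,z)) | (exists u. exists v. (D(v,v) | D(u,v))))
Drive negations inward (¬∀x A ≡ ∃x ¬A, ¬∃x A ≡ ∀x ¬A, De Morgan for ∧/∨):
  (exists x. forall y. (D(x,y) | ~J(y))) & (exists z. ~D(z,z)) & (forall u. forall v. (~D(v,v) & ~D(u,v)))
All bound variables are already distinct, so no renaming is needed.
Pull the quantifiers to the front (each side's bound variable is not free in the other side):
  exists x. forall y. exists z. forall u. forall v. ((D(x,y) | ~J(y)) & ~D(z,z) & ~D(v,v) & ~D(u,v))
The prefix is exists x forall y exists z forall u forall v: 3 universal, 2 existential.

3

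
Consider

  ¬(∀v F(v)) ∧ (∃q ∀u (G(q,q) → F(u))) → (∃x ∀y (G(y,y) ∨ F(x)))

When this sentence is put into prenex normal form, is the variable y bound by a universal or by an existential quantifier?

universal

Eliminate → and ↔ using ¬ and ∨.
  ¬(¬(∀v F(v)) ∧ (∃q ∀u (¬G(q,q) ∨ F(u)))) ∨ (∃x ∀y (G(y,y) ∨ F(x)))
Move each ¬ inward, flipping quantifiers it crosses:
  (∀v F(v)) ∨ (∀q ∃u (G(q,q) ∧ ¬F(u))) ∨ (∃x ∀y (G(y,y) ∨ F(x)))
All bound variables are already distinct, so no renaming is needed.
Pull the quantifiers to the front (each side's bound variable is not free in the other side):
  ∀v ∀q ∃u ∃x ∀y (F(v) ∨ G(q,q) ∧ ¬F(u) ∨ G(y,y) ∨ F(x))
The quantifier ∀y sits under an even number of negations (counting the antecedent side of each →), so it remains universal.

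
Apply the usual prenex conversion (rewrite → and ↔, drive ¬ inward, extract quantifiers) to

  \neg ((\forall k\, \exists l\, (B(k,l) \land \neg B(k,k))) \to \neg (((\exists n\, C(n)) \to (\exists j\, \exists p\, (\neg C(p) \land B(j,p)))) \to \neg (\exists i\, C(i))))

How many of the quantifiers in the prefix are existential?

Rewrite implications/biconditionals: A → B as ¬A ∨ B.
  \neg (\neg (\forall k\, \exists l\, (B(k,l) \land \neg B(k,k))) \lor \neg (\neg (\neg (\exists n\, C(n)) \lor (\exists j\, \exists p\, (\neg C(p) \land B(j,p)))) \lor \neg (\exists i\, C(i))))
Move each ¬ inward, flipping quantifiers it crosses:
  (\forall k\, \exists l\, (B(k,l) \land \neg B(k,k))) \land ((\exists n\, C(n)) \land (\forall j\, \forall p\, (C(p) \lor \neg B(j,p))) \lor (\forall i\, \neg C(i)))
Extract every quantifier outward, since the variables are now distinct and don't occur free across branches:
  \forall k\, \exists l\, \exists n\, \forall j\, \forall p\, \forall i\, (B(k,l) \land \neg B(k,k) \land (C(n) \land (C(p) \lor \neg B(j,p)) \lor \neg C(i)))
The prefix is \forall k \exists l \exists n \forall j \forall p \forall i: 4 universal, 2 existential.

2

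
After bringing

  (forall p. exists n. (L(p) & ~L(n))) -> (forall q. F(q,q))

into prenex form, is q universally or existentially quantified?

First replace A → B with ¬A ∨ B.
  ~(forall p. exists n. (L(p) & ~L(n))) | (forall q. F(q,q))
Drive negations inward (¬∀x A ≡ ∃x ¬A, ¬∃x A ≡ ∀x ¬A, De Morgan for ∧/∨):
  (exists p. forall n. (~L(p) | L(n))) | (forall q. F(q,q))
All bound variables are already distinct, so no renaming is needed.
Extract every quantifier outward, since the variables are now distinct and don't occur free across branches:
  exists p. forall n. forall q. (~L(p) | L(n) | F(q,q))
The quantifier forall q sits under an even number of negations (counting the antecedent side of each →), so it remains universal.

universal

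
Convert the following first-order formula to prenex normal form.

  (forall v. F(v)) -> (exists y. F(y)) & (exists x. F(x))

exists v. exists y. exists x. (~F(v) | F(y) & F(x))

Eliminate → and ↔ using ¬ and ∨.
  ~(forall v. F(v)) | (exists y. F(y)) & (exists x. F(x))
Drive negations inward (¬∀x A ≡ ∃x ¬A, ¬∃x A ≡ ∀x ¬A, De Morgan for ∧/∨):
  (exists v. ~F(v)) | (exists y. F(y)) & (exists x. F(x))
All bound variables are already distinct, so no renaming is needed.
Finally move all quantifiers to the prefix:
  exists v. exists y. exists x. (~F(v) | F(y) & F(x))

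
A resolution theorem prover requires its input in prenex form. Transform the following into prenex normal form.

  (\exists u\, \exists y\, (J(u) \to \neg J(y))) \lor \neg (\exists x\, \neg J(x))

\exists u\, \exists y\, \forall x\, (\neg J(u) \lor \neg J(y) \lor J(x))

Rewrite implications/biconditionals: A → B as ¬A ∨ B.
  (\exists u\, \exists y\, (\neg J(u) \lor \neg J(y))) \lor \neg (\exists x\, \neg J(x))
Move each ¬ inward, flipping quantifiers it crosses:
  (\exists u\, \exists y\, (\neg J(u) \lor \neg J(y))) \lor (\forall x\, J(x))
All bound variables are already distinct, so no renaming is needed.
Finally move all quantifiers to the prefix:
  \exists u\, \exists y\, \forall x\, (\neg J(u) \lor \neg J(y) \lor J(x))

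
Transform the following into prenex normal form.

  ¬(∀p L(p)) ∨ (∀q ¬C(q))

Drive negations inward (¬∀x A ≡ ∃x ¬A, ¬∃x A ≡ ∀x ¬A, De Morgan for ∧/∨):
  (∃p ¬L(p)) ∨ (∀q ¬C(q))
All bound variables are already distinct, so no renaming is needed.
Finally move all quantifiers to the prefix:
  ∃p ∀q (¬L(p) ∨ ¬C(q))

∃p ∀q (¬L(p) ∨ ¬C(q))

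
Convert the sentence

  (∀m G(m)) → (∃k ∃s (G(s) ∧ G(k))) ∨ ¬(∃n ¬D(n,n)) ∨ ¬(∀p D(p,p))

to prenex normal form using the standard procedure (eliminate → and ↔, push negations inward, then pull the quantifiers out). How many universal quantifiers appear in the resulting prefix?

First replace A → B with ¬A ∨ B.
  ¬(∀m G(m)) ∨ (∃k ∃s (G(s) ∧ G(k))) ∨ ¬(∃n ¬D(n,n)) ∨ ¬(∀p D(p,p))
Push ¬ through the quantifiers and connectives to reach negation normal form:
  (∃m ¬G(m)) ∨ (∃k ∃s (G(s) ∧ G(k))) ∨ (∀n D(n,n)) ∨ (∃p ¬D(p,p))
All bound variables are already distinct, so no renaming is needed.
Extract every quantifier outward, since the variables are now distinct and don't occur free across branches:
  ∃m ∃k ∃s ∀n ∃p (¬G(m) ∨ G(s) ∧ G(k) ∨ D(n,n) ∨ ¬D(p,p))
The prefix is ∃m ∃k ∃s ∀n ∃p: 1 universal, 4 existential.

1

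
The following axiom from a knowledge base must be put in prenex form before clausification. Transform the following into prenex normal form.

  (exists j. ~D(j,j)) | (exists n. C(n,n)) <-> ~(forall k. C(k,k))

forall j. forall n. exists k. forall y1. exists v. exists x1. ((D(j,j) & ~C(n,n) | ~C(k,k)) & (C(y1,y1) | ~D(v,v) | C(x1,x1)))

Eliminate → and ↔ using ¬ and ∨; A ↔ B as (¬A ∨ B) ∧ (¬B ∨ A).
  (~((exists j. ~D(j,j)) | (exists n. C(n,n))) | ~(forall k. C(k,k))) & (~~(forall k. C(k,k)) | (exists j. ~D(j,j)) | (exists n. C(n,n)))
Push ¬ through the quantifiers and connectives to reach negation normal form:
  ((forall j. D(j,j)) & (forall n. ~C(n,n)) | (exists k. ~C(k,k))) & ((forall k. C(k,k)) | (exists j. ~D(j,j)) | (exists n. C(n,n)))
Standardize variables apart so no two quantifiers bind the same name: k↦y1, j↦v, n↦x1.
  ((forall j. D(j,j)) & (forall n. ~C(n,n)) | (exists k. ~C(k,k))) & ((forall y1. C(y1,y1)) | (exists v. ~D(v,v)) | (exists x1. C(x1,x1)))
Pull the quantifiers to the front (each side's bound variable is not free in the other side):
  forall j. forall n. exists k. forall y1. exists v. exists x1. ((D(j,j) & ~C(n,n) | ~C(k,k)) & (C(y1,y1) | ~D(v,v) | C(x1,x1)))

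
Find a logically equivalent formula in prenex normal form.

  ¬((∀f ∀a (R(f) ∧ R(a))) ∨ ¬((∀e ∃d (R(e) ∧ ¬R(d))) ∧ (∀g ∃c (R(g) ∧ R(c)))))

Move each ¬ inward, flipping quantifiers it crosses:
  (∃f ∃a (¬R(f) ∨ ¬R(a))) ∧ (∀e ∃d (R(e) ∧ ¬R(d))) ∧ (∀g ∃c (R(g) ∧ R(c)))
All bound variables are already distinct, so no renaming is needed.
Finally move all quantifiers to the prefix:
  ∃f ∃a ∀e ∃d ∀g ∃c ((¬R(f) ∨ ¬R(a)) ∧ R(e) ∧ ¬R(d) ∧ R(g) ∧ R(c))

∃f ∃a ∀e ∃d ∀g ∃c ((¬R(f) ∨ ¬R(a)) ∧ R(e) ∧ ¬R(d) ∧ R(g) ∧ R(c))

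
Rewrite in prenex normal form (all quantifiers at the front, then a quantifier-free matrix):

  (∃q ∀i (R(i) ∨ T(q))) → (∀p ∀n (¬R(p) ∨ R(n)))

∀q ∃i ∀p ∀n (¬R(i) ∧ ¬T(q) ∨ ¬R(p) ∨ R(n))

Rewrite implications/biconditionals: A → B as ¬A ∨ B.
  ¬(∃q ∀i (R(i) ∨ T(q))) ∨ (∀p ∀n (¬R(p) ∨ R(n)))
Push ¬ through the quantifiers and connectives to reach negation normal form:
  (∀q ∃i (¬R(i) ∧ ¬T(q))) ∨ (∀p ∀n (¬R(p) ∨ R(n)))
Extract every quantifier outward, since the variables are now distinct and don't occur free across branches:
  ∀q ∃i ∀p ∀n (¬R(i) ∧ ¬T(q) ∨ ¬R(p) ∨ R(n))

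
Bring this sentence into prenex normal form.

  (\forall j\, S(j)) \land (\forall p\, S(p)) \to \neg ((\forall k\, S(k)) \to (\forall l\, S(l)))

\exists j\, \exists p\, \forall k\, \exists l\, (\neg S(j) \lor \neg S(p) \lor S(k) \land \neg S(l))

Eliminate → and ↔ using ¬ and ∨.
  \neg ((\forall j\, S(j)) \land (\forall p\, S(p))) \lor \neg (\neg (\forall k\, S(k)) \lor (\forall l\, S(l)))
Move each ¬ inward, flipping quantifiers it crosses:
  (\exists j\, \neg S(j)) \lor (\exists p\, \neg S(p)) \lor (\forall k\, S(k)) \land (\exists l\, \neg S(l))
All bound variables are already distinct, so no renaming is needed.
Pull the quantifiers to the front (each side's bound variable is not free in the other side):
  \exists j\, \exists p\, \forall k\, \exists l\, (\neg S(j) \lor \neg S(p) \lor S(k) \land \neg S(l))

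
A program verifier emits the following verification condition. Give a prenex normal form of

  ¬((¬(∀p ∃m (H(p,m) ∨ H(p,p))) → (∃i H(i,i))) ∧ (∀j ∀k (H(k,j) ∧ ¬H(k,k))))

∃p ∀m ∀i ∃j ∃k (¬H(p,m) ∧ ¬H(p,p) ∧ ¬H(i,i) ∨ ¬H(k,j) ∨ H(k,k))

Eliminate → and ↔ using ¬ and ∨.
  ¬((¬¬(∀p ∃m (H(p,m) ∨ H(p,p))) ∨ (∃i H(i,i))) ∧ (∀j ∀k (H(k,j) ∧ ¬H(k,k))))
Move each ¬ inward, flipping quantifiers it crosses:
  (∃p ∀m (¬H(p,m) ∧ ¬H(p,p))) ∧ (∀i ¬H(i,i)) ∨ (∃j ∃k (¬H(k,j) ∨ H(k,k)))
All bound variables are already distinct, so no renaming is needed.
Pull the quantifiers to the front (each side's bound variable is not free in the other side):
  ∃p ∀m ∀i ∃j ∃k (¬H(p,m) ∧ ¬H(p,p) ∧ ¬H(i,i) ∨ ¬H(k,j) ∨ H(k,k))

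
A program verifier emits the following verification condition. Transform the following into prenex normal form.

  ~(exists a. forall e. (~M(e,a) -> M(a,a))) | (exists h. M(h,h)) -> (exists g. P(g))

exists a. forall e. forall h. exists g. ((M(e,a) | M(a,a)) & ~M(h,h) | P(g))

Rewrite implications/biconditionals: A → B as ¬A ∨ B.
  ~(~(exists a. forall e. (~~M(e,a) | M(a,a))) | (exists h. M(h,h))) | (exists g. P(g))
Push ¬ through the quantifiers and connectives to reach negation normal form:
  (exists a. forall e. (M(e,a) | M(a,a))) & (forall h. ~M(h,h)) | (exists g. P(g))
All bound variables are already distinct, so no renaming is needed.
Extract every quantifier outward, since the variables are now distinct and don't occur free across branches:
  exists a. forall e. forall h. exists g. ((M(e,a) | M(a,a)) & ~M(h,h) | P(g))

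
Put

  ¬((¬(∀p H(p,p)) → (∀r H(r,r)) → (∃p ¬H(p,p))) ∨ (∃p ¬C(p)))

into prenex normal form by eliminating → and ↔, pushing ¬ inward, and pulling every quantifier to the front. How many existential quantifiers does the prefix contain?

1

Rewrite implications/biconditionals: A → B as ¬A ∨ B.
  ¬(¬¬(∀p H(p,p)) ∨ ¬(∀r H(r,r)) ∨ (∃p ¬H(p,p)) ∨ (∃p ¬C(p)))
Push ¬ through the quantifiers and connectives to reach negation normal form:
  (∃p ¬H(p,p)) ∧ (∀r H(r,r)) ∧ (∀p H(p,p)) ∧ (∀p C(p))
Give each quantifier a distinct variable: p↦t, p↦y.
  (∃p ¬H(p,p)) ∧ (∀r H(r,r)) ∧ (∀t H(t,t)) ∧ (∀y C(y))
Pull the quantifiers to the front (each side's bound variable is not free in the other side):
  ∃p ∀r ∀t ∀y (¬H(p,p) ∧ H(r,r) ∧ H(t,t) ∧ C(y))
The prefix is ∃p ∀r ∀t ∀y: 3 universal, 1 existential.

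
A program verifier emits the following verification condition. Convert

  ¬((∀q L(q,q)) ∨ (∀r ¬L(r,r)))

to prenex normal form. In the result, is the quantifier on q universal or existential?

Move each ¬ inward, flipping quantifiers it crosses:
  (∃q ¬L(q,q)) ∧ (∃r L(r,r))
All bound variables are already distinct, so no renaming is needed.
Pull the quantifiers to the front (each side's bound variable is not free in the other side):
  ∃q ∃r (¬L(q,q) ∧ L(r,r))
The quantifier ∀q sits under an odd number of negations, so it flips to ∃q.

existential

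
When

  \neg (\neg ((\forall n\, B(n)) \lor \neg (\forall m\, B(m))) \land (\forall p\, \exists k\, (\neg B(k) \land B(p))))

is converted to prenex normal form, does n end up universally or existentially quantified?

universal

Push ¬ through the quantifiers and connectives to reach negation normal form:
  (\forall n\, B(n)) \lor (\exists m\, \neg B(m)) \lor (\exists p\, \forall k\, (B(k) \lor \neg B(p)))
All bound variables are already distinct, so no renaming is needed.
Finally move all quantifiers to the prefix:
  \forall n\, \exists m\, \exists p\, \forall k\, (B(n) \lor \neg B(m) \lor B(k) \lor \neg B(p))
The quantifier \forall n sits under an even number of negations, so it remains universal.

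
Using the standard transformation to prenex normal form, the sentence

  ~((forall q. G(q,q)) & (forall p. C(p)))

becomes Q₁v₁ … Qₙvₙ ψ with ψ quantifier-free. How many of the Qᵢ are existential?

2

Drive negations inward (¬∀x A ≡ ∃x ¬A, ¬∃x A ≡ ∀x ¬A, De Morgan for ∧/∨):
  (exists q. ~G(q,q)) | (exists p. ~C(p))
Extract every quantifier outward, since the variables are now distinct and don't occur free across branches:
  exists q. exists p. (~G(q,q) | ~C(p))
The prefix is exists q exists p: 0 universal, 2 existential.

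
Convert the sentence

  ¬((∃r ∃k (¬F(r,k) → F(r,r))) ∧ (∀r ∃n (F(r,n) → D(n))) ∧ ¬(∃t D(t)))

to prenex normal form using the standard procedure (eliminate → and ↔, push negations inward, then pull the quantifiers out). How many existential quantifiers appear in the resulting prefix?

2

First replace A → B with ¬A ∨ B.
  ¬((∃r ∃k (¬¬F(r,k) ∨ F(r,r))) ∧ (∀r ∃n (¬F(r,n) ∨ D(n))) ∧ ¬(∃t D(t)))
Push ¬ through the quantifiers and connectives to reach negation normal form:
  (∀r ∀k (¬F(r,k) ∧ ¬F(r,r))) ∨ (∃r ∀n (F(r,n) ∧ ¬D(n))) ∨ (∃t D(t))
Standardize variables apart so no two quantifiers bind the same name: r↦w.
  (∀r ∀k (¬F(r,k) ∧ ¬F(r,r))) ∨ (∃w ∀n (F(w,n) ∧ ¬D(n))) ∨ (∃t D(t))
Extract every quantifier outward, since the variables are now distinct and don't occur free across branches:
  ∀r ∀k ∃w ∀n ∃t (¬F(r,k) ∧ ¬F(r,r) ∨ F(w,n) ∧ ¬D(n) ∨ D(t))
The prefix is ∀r ∀k ∃w ∀n ∃t: 3 universal, 2 existential.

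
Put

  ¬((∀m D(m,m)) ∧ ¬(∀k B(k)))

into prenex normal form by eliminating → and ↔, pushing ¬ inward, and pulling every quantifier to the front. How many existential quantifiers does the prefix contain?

1

Push ¬ through the quantifiers and connectives to reach negation normal form:
  (∃m ¬D(m,m)) ∨ (∀k B(k))
All bound variables are already distinct, so no renaming is needed.
Finally move all quantifiers to the prefix:
  ∃m ∀k (¬D(m,m) ∨ B(k))
The prefix is ∃m ∀k: 1 universal, 1 existential.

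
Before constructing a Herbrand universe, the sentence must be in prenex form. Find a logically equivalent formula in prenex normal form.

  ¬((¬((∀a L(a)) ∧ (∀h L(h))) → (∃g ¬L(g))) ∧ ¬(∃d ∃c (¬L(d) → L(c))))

∃a ∃h ∀g ∃d ∃c ((¬L(a) ∨ ¬L(h)) ∧ L(g) ∨ L(d) ∨ L(c))

First replace A → B with ¬A ∨ B.
  ¬((¬¬((∀a L(a)) ∧ (∀h L(h))) ∨ (∃g ¬L(g))) ∧ ¬(∃d ∃c (¬¬L(d) ∨ L(c))))
Drive negations inward (¬∀x A ≡ ∃x ¬A, ¬∃x A ≡ ∀x ¬A, De Morgan for ∧/∨):
  ((∃a ¬L(a)) ∨ (∃h ¬L(h))) ∧ (∀g L(g)) ∨ (∃d ∃c (L(d) ∨ L(c)))
All bound variables are already distinct, so no renaming is needed.
Extract every quantifier outward, since the variables are now distinct and don't occur free across branches:
  ∃a ∃h ∀g ∃d ∃c ((¬L(a) ∨ ¬L(h)) ∧ L(g) ∨ L(d) ∨ L(c))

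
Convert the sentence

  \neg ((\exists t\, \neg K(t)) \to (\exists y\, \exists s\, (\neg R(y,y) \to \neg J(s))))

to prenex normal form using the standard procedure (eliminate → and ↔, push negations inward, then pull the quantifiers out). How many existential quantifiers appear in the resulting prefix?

1

First replace A → B with ¬A ∨ B.
  \neg (\neg (\exists t\, \neg K(t)) \lor (\exists y\, \exists s\, (\neg \neg R(y,y) \lor \neg J(s))))
Move each ¬ inward, flipping quantifiers it crosses:
  (\exists t\, \neg K(t)) \land (\forall y\, \forall s\, (\neg R(y,y) \land J(s)))
All bound variables are already distinct, so no renaming is needed.
Pull the quantifiers to the front (each side's bound variable is not free in the other side):
  \exists t\, \forall y\, \forall s\, (\neg K(t) \land \neg R(y,y) \land J(s))
The prefix is \exists t \forall y \forall s: 2 universal, 1 existential.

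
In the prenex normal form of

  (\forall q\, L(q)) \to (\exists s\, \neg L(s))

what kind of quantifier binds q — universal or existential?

existential

Eliminate → and ↔ using ¬ and ∨.
  \neg (\forall q\, L(q)) \lor (\exists s\, \neg L(s))
Push ¬ through the quantifiers and connectives to reach negation normal form:
  (\exists q\, \neg L(q)) \lor (\exists s\, \neg L(s))
All bound variables are already distinct, so no renaming is needed.
Pull the quantifiers to the front (each side's bound variable is not free in the other side):
  \exists q\, \exists s\, (\neg L(q) \lor \neg L(s))
The quantifier \forall q sits under an odd number of negations (counting the antecedent side of each →), so it flips to \exists q.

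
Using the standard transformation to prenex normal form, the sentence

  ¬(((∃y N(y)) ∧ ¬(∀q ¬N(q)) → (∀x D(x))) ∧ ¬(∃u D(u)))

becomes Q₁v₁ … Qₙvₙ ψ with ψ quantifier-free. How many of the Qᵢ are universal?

0

First replace A → B with ¬A ∨ B.
  ¬((¬((∃y N(y)) ∧ ¬(∀q ¬N(q))) ∨ (∀x D(x))) ∧ ¬(∃u D(u)))
Move each ¬ inward, flipping quantifiers it crosses:
  (∃y N(y)) ∧ (∃q N(q)) ∧ (∃x ¬D(x)) ∨ (∃u D(u))
Finally move all quantifiers to the prefix:
  ∃y ∃q ∃x ∃u (N(y) ∧ N(q) ∧ ¬D(x) ∨ D(u))
The prefix is ∃y ∃q ∃x ∃u: 0 universal, 4 existential.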